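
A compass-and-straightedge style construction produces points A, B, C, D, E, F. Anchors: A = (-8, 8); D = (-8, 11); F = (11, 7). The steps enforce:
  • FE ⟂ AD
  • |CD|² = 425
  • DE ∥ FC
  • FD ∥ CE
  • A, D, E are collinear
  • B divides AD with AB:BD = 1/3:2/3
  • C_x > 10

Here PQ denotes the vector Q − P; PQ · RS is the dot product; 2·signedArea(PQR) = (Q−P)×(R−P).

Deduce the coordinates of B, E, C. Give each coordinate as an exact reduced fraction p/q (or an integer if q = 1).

B = (-8, 9)
C = (11, 3)
E = (-8, 7)

1. B_x = -8  [B divides AD with AB:BD = 1/3:2/3]
2. B_y = 9  [B divides AD with AB:BD = 1/3:2/3]
   → B = (-8, 9)
3. E_x = -8  [A, D, E are collinear ∩ FE ⟂ AD]
4. E_y = 7  [A, D, E are collinear ∩ FE ⟂ AD]
   → E = (-8, 7)
5. C_x = 11  [FD ∥ CE ∩ DE ∥ FC]
6. C_y = 3  [FD ∥ CE ∩ DE ∥ FC]
   → C = (11, 3)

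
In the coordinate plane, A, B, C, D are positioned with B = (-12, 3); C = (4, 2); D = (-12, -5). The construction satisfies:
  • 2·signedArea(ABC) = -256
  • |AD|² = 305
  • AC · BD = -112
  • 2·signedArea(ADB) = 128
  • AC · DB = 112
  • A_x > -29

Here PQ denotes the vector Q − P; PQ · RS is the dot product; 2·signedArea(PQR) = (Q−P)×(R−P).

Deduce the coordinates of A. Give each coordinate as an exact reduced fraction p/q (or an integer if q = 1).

A = (-28, -12)

1. A_x = -28  [2·signedArea(ABC) = -256 ∩ AC · DB = 112]
2. A_y = -12  [2·signedArea(ABC) = -256 ∩ AC · DB = 112]
   → A = (-28, -12)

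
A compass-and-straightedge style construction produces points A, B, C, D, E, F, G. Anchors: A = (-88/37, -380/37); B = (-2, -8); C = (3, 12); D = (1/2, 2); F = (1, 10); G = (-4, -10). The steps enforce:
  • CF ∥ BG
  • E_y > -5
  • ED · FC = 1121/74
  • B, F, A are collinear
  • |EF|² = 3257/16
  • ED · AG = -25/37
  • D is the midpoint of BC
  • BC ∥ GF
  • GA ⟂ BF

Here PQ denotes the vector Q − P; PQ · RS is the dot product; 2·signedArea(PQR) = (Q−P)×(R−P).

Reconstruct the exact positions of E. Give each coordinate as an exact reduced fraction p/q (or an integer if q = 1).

E = (-139/148, -153/37)

1. E_x = -139/148  [ED · AG = -25/37 ∩ ED · FC = 1121/74]
2. E_y = -153/37  [ED · AG = -25/37 ∩ ED · FC = 1121/74]
   → E = (-139/148, -153/37)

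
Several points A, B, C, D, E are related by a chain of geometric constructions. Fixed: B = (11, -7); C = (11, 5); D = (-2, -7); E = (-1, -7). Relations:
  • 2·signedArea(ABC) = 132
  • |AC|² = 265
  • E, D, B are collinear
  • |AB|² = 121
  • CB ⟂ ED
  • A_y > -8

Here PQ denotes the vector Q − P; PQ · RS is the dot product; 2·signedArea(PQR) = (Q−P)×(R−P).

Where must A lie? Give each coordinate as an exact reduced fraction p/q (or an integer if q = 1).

A = (0, -7)

1. A_x = 0  [2·signedArea(ABC) = 132]
2. A_y = -7  [|AB|² = 121]
   → A = (0, -7)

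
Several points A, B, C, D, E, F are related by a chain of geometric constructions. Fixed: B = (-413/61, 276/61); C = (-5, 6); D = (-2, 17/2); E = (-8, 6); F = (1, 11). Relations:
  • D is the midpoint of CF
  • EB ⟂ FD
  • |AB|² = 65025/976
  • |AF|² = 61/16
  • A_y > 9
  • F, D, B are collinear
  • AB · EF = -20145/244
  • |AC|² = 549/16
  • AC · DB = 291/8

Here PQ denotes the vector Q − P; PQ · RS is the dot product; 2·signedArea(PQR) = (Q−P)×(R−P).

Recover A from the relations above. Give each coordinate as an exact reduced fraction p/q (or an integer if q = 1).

1. A_x = -1/2  [AB · EF = -20145/244 ∩ AC · DB = 291/8]
2. A_y = 39/4  [AB · EF = -20145/244 ∩ AC · DB = 291/8]
   → A = (-1/2, 39/4)

A = (-1/2, 39/4)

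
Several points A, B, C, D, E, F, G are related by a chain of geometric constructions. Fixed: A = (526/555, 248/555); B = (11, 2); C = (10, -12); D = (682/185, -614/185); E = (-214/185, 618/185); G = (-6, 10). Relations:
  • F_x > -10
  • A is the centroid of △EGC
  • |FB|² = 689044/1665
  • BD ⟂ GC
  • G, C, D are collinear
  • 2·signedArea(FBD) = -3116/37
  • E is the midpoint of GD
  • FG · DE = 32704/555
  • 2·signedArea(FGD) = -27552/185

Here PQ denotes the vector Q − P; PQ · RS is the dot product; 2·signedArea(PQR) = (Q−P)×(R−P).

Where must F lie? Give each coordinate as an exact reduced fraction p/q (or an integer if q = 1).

F = (-5053/555, -614/555)

1. F_x = -5053/555  [2·signedArea(FGD) = -27552/185 ∩ 2·signedArea(FBD) = -3116/37]
2. F_y = -614/555  [2·signedArea(FGD) = -27552/185 ∩ 2·signedArea(FBD) = -3116/37]
   → F = (-5053/555, -614/555)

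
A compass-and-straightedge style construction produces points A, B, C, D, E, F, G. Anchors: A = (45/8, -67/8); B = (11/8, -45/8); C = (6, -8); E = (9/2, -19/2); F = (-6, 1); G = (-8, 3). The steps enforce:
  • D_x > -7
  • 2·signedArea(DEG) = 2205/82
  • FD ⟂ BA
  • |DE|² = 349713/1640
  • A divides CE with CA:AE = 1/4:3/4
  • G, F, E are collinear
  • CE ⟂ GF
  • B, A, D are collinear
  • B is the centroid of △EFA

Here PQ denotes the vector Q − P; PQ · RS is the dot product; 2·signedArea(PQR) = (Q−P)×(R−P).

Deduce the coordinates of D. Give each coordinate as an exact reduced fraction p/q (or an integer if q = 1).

1. D_x = -5613/820  [B, A, D are collinear ∩ FD ⟂ BA]
2. D_y = -251/820  [B, A, D are collinear ∩ FD ⟂ BA]
   → D = (-5613/820, -251/820)

D = (-5613/820, -251/820)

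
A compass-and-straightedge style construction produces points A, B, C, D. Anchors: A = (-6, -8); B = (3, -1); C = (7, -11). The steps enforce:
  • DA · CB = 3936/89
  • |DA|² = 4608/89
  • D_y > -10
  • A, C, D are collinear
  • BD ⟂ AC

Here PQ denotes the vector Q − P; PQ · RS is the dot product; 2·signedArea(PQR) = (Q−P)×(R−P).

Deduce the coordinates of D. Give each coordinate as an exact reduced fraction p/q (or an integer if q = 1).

D = (90/89, -856/89)

1. D_x = 90/89  [A, C, D are collinear ∩ BD ⟂ AC]
2. D_y = -856/89  [A, C, D are collinear ∩ BD ⟂ AC]
   → D = (90/89, -856/89)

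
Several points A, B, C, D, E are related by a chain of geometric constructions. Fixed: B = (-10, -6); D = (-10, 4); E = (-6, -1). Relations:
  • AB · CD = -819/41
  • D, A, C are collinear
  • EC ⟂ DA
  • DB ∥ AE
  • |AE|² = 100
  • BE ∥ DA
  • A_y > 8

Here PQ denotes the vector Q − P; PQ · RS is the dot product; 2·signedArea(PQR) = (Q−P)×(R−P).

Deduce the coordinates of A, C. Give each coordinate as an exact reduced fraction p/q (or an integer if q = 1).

1. A_x = -6  [DB ∥ AE ∩ BE ∥ DA]
2. A_y = 9  [DB ∥ AE ∩ BE ∥ DA]
   → A = (-6, 9)
3. C_x = -446/41  [D, A, C are collinear ∩ EC ⟂ DA]
4. C_y = 119/41  [D, A, C are collinear ∩ EC ⟂ DA]
   → C = (-446/41, 119/41)

A = (-6, 9)
C = (-446/41, 119/41)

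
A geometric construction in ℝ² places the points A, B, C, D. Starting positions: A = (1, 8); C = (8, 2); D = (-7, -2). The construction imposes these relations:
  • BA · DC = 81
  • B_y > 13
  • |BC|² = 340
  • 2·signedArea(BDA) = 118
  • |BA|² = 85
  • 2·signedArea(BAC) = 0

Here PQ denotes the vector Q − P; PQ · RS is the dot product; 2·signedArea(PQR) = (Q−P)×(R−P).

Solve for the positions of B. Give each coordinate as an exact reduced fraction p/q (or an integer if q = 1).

B = (-6, 14)

1. B_x = -6  [2·signedArea(BAC) = 0 ∩ 2·signedArea(BDA) = 118]
2. B_y = 14  [2·signedArea(BAC) = 0 ∩ 2·signedArea(BDA) = 118]
   → B = (-6, 14)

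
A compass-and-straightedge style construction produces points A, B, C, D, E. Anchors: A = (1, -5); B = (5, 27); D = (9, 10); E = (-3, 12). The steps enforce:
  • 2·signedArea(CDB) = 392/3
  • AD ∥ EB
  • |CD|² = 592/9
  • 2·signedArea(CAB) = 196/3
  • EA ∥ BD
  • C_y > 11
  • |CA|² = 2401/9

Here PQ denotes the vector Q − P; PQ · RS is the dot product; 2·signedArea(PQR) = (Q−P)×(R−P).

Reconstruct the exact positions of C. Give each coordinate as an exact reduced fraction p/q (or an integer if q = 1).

C = (1, 34/3)

1. C_x = 1  [2·signedArea(CDB) = 392/3 ∩ 2·signedArea(CAB) = 196/3]
2. C_y = 34/3  [2·signedArea(CDB) = 392/3 ∩ 2·signedArea(CAB) = 196/3]
   → C = (1, 34/3)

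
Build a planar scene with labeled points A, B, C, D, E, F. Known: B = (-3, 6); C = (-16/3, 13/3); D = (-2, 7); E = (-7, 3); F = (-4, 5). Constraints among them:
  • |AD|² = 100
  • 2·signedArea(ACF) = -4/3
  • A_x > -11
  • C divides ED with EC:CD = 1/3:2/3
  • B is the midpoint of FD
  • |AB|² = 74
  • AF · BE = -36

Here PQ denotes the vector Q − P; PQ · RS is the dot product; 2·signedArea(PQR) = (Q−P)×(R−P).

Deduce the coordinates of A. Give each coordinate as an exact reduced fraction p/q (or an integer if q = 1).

1. A_x = -10  [2·signedArea(ACF) = -4/3 ∩ AF · BE = -36]
2. A_y = 1  [2·signedArea(ACF) = -4/3 ∩ AF · BE = -36]
   → A = (-10, 1)

A = (-10, 1)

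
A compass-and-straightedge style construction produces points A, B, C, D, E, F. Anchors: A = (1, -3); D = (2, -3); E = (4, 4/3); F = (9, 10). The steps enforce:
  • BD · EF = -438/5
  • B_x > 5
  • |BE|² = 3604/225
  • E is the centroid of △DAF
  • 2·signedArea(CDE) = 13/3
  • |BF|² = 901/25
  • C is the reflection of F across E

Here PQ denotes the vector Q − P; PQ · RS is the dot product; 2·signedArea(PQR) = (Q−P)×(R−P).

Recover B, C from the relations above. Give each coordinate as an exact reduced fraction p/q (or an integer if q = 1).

B = (6, 24/5)
C = (-1, -22/3)

1. B_x = 6  [line -5·x + -26/3·y + 358/5 = 0 ∩ |BF|² = 901/25]
2. B_y = 24/5  [line -5·x + -26/3·y + 358/5 = 0 ∩ |BF|² = 901/25]
   → B = (6, 24/5)
3. C_x = -1  [C is the reflection of F across E]
4. C_y = -22/3  [C is the reflection of F across E]
   → C = (-1, -22/3)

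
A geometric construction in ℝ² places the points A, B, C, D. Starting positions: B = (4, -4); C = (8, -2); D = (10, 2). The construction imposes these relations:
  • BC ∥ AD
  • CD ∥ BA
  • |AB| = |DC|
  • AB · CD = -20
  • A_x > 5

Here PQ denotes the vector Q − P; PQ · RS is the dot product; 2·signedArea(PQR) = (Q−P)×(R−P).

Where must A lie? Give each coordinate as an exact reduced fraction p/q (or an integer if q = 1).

1. A_x = 6  [BC ∥ AD ∩ CD ∥ BA]
2. A_y = 0  [BC ∥ AD ∩ CD ∥ BA]
   → A = (6, 0)

A = (6, 0)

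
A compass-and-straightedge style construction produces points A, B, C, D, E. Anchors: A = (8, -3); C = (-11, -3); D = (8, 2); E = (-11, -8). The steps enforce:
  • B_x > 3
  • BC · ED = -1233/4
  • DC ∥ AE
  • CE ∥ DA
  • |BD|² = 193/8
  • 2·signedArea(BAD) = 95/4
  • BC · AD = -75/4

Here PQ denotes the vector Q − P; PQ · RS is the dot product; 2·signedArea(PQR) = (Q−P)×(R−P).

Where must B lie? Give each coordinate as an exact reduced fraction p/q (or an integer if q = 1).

1. B_x = 13/4  [BC · AD = -75/4 ∩ BC · ED = -1233/4]
2. B_y = 3/4  [BC · AD = -75/4 ∩ BC · ED = -1233/4]
   → B = (13/4, 3/4)

B = (13/4, 3/4)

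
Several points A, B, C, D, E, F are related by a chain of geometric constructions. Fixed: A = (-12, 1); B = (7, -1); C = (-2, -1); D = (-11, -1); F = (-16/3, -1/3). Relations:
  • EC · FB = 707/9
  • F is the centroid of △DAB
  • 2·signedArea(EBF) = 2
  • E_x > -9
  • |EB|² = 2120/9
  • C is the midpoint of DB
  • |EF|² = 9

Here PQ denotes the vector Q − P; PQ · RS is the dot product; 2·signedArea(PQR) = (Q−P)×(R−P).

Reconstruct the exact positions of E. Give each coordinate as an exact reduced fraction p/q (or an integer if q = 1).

1. E_x = -25/3  [2·signedArea(EBF) = 2 ∩ EC · FB = 707/9]
2. E_y = -1/3  [2·signedArea(EBF) = 2 ∩ EC · FB = 707/9]
   → E = (-25/3, -1/3)

E = (-25/3, -1/3)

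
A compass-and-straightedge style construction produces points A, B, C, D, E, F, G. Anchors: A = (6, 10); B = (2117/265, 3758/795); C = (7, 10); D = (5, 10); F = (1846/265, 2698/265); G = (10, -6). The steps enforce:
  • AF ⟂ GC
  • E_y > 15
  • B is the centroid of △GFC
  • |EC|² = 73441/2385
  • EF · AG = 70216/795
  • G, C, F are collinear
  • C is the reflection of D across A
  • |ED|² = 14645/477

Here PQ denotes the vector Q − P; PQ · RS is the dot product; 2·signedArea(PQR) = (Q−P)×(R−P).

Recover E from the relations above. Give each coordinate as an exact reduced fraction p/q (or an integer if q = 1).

1. E_x = 1584/265  [line -4·x + 16·y + -177568/795 = 0 ∩ |ED|² = 14645/477]
2. E_y = 12286/795  [line -4·x + 16·y + -177568/795 = 0 ∩ |ED|² = 14645/477]
   → E = (1584/265, 12286/795)

E = (1584/265, 12286/795)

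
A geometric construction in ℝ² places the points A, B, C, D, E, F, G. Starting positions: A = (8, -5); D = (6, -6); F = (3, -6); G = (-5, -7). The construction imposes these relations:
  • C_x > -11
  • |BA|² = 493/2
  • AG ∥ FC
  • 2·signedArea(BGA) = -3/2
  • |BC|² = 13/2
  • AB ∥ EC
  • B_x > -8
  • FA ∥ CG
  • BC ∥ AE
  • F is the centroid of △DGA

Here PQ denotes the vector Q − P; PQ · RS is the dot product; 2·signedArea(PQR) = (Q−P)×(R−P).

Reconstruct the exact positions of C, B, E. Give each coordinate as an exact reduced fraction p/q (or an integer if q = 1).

1. C_x = -10  [FA ∥ CG ∩ AG ∥ FC]
2. C_y = -8  [FA ∥ CG ∩ AG ∥ FC]
   → C = (-10, -8)
3. B_x = -15/2  [line -2·x + 13·y + 165/2 = 0 ∩ |BC|² = 13/2]
4. B_y = -15/2  [line -2·x + 13·y + 165/2 = 0 ∩ |BC|² = 13/2]
   → B = (-15/2, -15/2)
5. E_x = 11/2  [AB ∥ EC ∩ BC ∥ AE]
6. E_y = -11/2  [AB ∥ EC ∩ BC ∥ AE]
   → E = (11/2, -11/2)

B = (-15/2, -15/2)
C = (-10, -8)
E = (11/2, -11/2)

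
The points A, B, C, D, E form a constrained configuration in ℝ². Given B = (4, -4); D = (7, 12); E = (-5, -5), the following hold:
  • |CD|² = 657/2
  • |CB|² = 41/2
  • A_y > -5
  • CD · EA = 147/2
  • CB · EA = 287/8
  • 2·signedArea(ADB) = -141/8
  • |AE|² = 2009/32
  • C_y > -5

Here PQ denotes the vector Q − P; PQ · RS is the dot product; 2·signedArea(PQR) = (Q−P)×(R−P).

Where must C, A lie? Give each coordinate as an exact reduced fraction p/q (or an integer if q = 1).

A = (23/8, -33/8)
C = (-1/2, -9/2)

1. A_x = 23/8  [line 16·x + -3·y + -467/8 = 0 ∩ |AE|² = 2009/32]
2. A_y = -33/8  [line 16·x + -3·y + -467/8 = 0 ∩ |AE|² = 2009/32]
   → A = (23/8, -33/8)
3. C_x = -1/2  [line -63/8·x + -7/8·y + -63/8 = 0 ∩ |CB|² = 41/2]
4. C_y = -9/2  [line -63/8·x + -7/8·y + -63/8 = 0 ∩ |CB|² = 41/2]
   → C = (-1/2, -9/2)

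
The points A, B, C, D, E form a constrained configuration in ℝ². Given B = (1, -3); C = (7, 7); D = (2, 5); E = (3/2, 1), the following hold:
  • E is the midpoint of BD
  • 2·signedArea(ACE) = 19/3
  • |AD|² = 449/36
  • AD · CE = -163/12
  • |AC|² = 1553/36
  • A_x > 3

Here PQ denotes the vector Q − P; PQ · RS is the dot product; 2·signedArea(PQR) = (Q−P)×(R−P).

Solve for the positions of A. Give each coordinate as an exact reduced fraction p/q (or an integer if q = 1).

A = (19/6, 5/3)

1. A_x = 19/6  [2·signedArea(ACE) = 19/3 ∩ AD · CE = -163/12]
2. A_y = 5/3  [2·signedArea(ACE) = 19/3 ∩ AD · CE = -163/12]
   → A = (19/6, 5/3)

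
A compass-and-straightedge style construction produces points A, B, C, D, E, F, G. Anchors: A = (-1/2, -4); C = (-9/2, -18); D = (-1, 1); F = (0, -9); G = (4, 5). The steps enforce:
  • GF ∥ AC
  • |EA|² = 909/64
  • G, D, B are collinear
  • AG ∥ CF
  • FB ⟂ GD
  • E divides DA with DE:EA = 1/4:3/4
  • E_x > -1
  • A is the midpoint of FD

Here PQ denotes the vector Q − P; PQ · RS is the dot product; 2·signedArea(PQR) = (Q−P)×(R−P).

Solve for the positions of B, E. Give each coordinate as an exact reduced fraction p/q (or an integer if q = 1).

B = (-216/41, -99/41)
E = (-7/8, -1/4)

1. B_x = -216/41  [G, D, B are collinear ∩ FB ⟂ GD]
2. B_y = -99/41  [G, D, B are collinear ∩ FB ⟂ GD]
   → B = (-216/41, -99/41)
3. E_x = -7/8  [E divides DA with DE:EA = 1/4:3/4]
4. E_y = -1/4  [E divides DA with DE:EA = 1/4:3/4]
   → E = (-7/8, -1/4)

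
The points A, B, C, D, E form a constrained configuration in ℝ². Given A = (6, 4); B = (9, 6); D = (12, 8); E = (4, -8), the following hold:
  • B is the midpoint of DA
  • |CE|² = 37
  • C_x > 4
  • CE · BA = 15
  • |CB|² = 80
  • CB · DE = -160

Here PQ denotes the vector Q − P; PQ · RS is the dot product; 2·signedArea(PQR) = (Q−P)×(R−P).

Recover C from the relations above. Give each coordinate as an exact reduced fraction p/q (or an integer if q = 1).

1. C_x = 5  [CE · BA = 15 ∩ CB · DE = -160]
2. C_y = -2  [CE · BA = 15 ∩ CB · DE = -160]
   → C = (5, -2)

C = (5, -2)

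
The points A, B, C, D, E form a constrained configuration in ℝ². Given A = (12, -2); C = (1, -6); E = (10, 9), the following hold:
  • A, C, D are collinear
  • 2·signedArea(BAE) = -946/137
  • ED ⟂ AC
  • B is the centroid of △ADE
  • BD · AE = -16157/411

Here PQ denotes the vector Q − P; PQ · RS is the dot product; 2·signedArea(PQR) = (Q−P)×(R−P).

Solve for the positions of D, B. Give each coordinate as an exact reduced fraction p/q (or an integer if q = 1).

B = (4900/411, 773/411)
D = (1886/137, -186/137)

1. D_x = 1886/137  [A, C, D are collinear ∩ ED ⟂ AC]
2. D_y = -186/137  [A, C, D are collinear ∩ ED ⟂ AC]
   → D = (1886/137, -186/137)
3. B_x = 4900/411  [B is the centroid of △ADE]
4. B_y = 773/411  [B is the centroid of △ADE]
   → B = (4900/411, 773/411)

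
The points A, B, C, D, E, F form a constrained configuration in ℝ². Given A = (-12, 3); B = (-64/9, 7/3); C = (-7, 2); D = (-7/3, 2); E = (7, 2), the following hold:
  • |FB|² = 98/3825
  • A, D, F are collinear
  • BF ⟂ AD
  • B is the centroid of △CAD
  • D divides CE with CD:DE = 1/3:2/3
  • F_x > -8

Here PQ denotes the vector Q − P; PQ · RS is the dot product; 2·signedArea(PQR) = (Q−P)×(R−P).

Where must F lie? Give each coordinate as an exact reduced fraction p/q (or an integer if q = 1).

1. F_x = -27137/3825  [A, D, F are collinear ∩ BF ⟂ AD]
2. F_y = 3178/1275  [A, D, F are collinear ∩ BF ⟂ AD]
   → F = (-27137/3825, 3178/1275)

F = (-27137/3825, 3178/1275)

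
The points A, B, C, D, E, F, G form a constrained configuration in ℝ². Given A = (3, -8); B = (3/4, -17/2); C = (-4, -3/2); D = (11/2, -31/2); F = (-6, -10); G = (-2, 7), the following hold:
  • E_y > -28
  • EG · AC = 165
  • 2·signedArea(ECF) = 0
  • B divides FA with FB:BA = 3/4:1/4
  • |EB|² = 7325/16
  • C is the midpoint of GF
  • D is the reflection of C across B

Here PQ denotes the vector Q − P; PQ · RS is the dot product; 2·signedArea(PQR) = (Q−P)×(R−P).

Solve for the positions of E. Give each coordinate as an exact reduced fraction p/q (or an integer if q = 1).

E = (-10, -27)

1. E_x = -10  [2·signedArea(ECF) = 0 ∩ EG · AC = 165]
2. E_y = -27  [2·signedArea(ECF) = 0 ∩ EG · AC = 165]
   → E = (-10, -27)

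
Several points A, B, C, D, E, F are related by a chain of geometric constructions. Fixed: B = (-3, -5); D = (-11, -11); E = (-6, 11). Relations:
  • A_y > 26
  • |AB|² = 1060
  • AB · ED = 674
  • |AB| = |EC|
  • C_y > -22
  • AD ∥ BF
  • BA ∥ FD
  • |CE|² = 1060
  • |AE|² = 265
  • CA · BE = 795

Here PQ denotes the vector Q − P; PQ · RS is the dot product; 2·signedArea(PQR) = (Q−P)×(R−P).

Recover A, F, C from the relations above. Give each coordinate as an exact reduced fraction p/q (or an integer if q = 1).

A = (-9, 27)
C = (0, -21)
F = (-5, -43)

1. A_x = -9  [line 5·x + 22·y + -549 = 0 ∩ |AE|² = 265]
2. A_y = 27  [line 5·x + 22·y + -549 = 0 ∩ |AE|² = 265]
   → A = (-9, 27)
3. F_x = -5  [BA ∥ FD ∩ AD ∥ BF]
4. F_y = -43  [BA ∥ FD ∩ AD ∥ BF]
   → F = (-5, -43)
5. C_x = 0  [line 3·x + -16·y + -336 = 0 ∩ |CE|² = 1060]
6. C_y = -21  [line 3·x + -16·y + -336 = 0 ∩ |CE|² = 1060]
   → C = (0, -21)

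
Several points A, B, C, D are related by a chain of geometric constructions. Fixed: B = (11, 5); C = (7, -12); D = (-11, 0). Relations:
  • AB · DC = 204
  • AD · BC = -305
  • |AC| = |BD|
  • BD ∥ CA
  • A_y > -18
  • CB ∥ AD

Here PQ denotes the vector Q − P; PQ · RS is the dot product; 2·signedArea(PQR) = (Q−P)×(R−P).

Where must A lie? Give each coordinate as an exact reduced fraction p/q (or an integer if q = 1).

A = (-15, -17)

1. A_x = -15  [CB ∥ AD ∩ BD ∥ CA]
2. A_y = -17  [CB ∥ AD ∩ BD ∥ CA]
   → A = (-15, -17)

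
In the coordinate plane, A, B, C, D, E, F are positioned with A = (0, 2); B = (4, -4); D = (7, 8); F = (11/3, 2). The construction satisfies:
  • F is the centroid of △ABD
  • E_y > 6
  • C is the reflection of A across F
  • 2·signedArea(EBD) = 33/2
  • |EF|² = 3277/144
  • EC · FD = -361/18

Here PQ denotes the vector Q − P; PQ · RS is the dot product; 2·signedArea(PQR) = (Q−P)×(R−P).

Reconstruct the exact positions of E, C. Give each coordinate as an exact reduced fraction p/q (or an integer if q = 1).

C = (22/3, 2)
E = (21/4, 13/2)

1. E_x = 21/4  [line -12·x + 3·y + 87/2 = 0 ∩ |EF|² = 3277/144]
2. E_y = 13/2  [line -12·x + 3·y + 87/2 = 0 ∩ |EF|² = 3277/144]
   → E = (21/4, 13/2)
3. C_x = 22/3  [EC · FD = -361/18 ∩ C is the reflection of A across F]
4. C_y = 2  [EC · FD = -361/18 ∩ C is the reflection of A across F]
   → C = (22/3, 2)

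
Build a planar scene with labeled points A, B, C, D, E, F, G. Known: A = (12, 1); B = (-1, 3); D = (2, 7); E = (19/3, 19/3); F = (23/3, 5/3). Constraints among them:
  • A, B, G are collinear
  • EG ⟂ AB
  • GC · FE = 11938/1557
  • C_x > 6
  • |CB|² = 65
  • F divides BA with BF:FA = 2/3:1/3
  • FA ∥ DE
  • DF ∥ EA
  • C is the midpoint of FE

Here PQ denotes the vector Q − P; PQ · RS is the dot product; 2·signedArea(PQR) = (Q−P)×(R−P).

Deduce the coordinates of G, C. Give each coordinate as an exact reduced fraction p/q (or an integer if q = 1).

1. G_x = 2939/519  [A, B, G are collinear ∩ EG ⟂ AB]
2. G_y = 1025/519  [A, B, G are collinear ∩ EG ⟂ AB]
   → G = (2939/519, 1025/519)
3. C_x = 7  [C is the midpoint of FE]
4. C_y = 4  [C is the midpoint of FE]
   → C = (7, 4)

C = (7, 4)
G = (2939/519, 1025/519)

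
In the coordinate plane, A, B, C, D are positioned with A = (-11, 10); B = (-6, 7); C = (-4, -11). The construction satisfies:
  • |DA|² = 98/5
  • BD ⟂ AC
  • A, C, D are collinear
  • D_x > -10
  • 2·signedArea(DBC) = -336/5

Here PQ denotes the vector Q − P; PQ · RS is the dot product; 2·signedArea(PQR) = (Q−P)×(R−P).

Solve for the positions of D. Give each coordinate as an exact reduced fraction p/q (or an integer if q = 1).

1. D_x = -48/5  [A, C, D are collinear ∩ BD ⟂ AC]
2. D_y = 29/5  [A, C, D are collinear ∩ BD ⟂ AC]
   → D = (-48/5, 29/5)

D = (-48/5, 29/5)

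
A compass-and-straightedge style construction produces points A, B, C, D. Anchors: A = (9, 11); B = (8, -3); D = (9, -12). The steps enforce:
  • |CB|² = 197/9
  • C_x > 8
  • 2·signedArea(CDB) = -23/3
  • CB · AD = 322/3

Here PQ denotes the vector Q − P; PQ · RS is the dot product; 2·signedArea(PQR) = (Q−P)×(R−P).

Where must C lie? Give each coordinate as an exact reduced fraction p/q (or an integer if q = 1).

1. C_x = 25/3  [2·signedArea(CDB) = -23/3 ∩ CB · AD = 322/3]
2. C_y = 5/3  [2·signedArea(CDB) = -23/3 ∩ CB · AD = 322/3]
   → C = (25/3, 5/3)

C = (25/3, 5/3)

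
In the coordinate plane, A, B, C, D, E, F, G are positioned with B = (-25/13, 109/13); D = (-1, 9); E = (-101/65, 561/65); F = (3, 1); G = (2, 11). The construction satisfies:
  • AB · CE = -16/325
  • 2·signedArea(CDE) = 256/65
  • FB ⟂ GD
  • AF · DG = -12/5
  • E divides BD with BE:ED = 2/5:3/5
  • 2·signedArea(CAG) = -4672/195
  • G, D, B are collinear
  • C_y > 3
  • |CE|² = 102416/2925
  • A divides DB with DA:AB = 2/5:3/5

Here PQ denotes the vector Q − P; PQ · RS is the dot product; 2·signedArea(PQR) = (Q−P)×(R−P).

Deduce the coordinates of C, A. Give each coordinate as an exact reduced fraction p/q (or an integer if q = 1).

A = (-89/65, 569/65)
C = (5/3, 11/3)

1. A_x = -89/65  [A divides DB with DA:AB = 2/5:3/5]
2. A_y = 569/65  [A divides DB with DA:AB = 2/5:3/5]
   → A = (-89/65, 569/65)
3. C_x = 5/3  [2·signedArea(CDE) = 256/65 ∩ AB · CE = -16/325]
4. C_y = 11/3  [2·signedArea(CDE) = 256/65 ∩ AB · CE = -16/325]
   → C = (5/3, 11/3)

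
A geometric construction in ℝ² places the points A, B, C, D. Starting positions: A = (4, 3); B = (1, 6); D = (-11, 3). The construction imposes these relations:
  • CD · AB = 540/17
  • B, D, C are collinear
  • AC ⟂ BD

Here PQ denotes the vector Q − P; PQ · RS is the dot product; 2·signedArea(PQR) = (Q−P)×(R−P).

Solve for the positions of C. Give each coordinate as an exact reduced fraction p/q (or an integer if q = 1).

1. C_x = 53/17  [B, D, C are collinear ∩ AC ⟂ BD]
2. C_y = 111/17  [B, D, C are collinear ∩ AC ⟂ BD]
   → C = (53/17, 111/17)

C = (53/17, 111/17)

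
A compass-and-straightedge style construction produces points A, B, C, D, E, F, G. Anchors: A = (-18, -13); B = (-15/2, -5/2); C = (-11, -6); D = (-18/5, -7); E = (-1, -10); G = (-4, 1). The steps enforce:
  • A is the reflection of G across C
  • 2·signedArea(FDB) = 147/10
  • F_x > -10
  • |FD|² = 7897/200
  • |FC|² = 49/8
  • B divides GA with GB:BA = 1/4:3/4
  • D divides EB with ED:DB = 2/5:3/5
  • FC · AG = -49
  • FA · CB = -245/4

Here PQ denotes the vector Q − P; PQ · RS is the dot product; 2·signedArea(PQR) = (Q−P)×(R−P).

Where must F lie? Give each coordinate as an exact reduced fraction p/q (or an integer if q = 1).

F = (-37/4, -17/4)

1. F_x = -37/4  [2·signedArea(FDB) = 147/10 ∩ FA · CB = -245/4]
2. F_y = -17/4  [2·signedArea(FDB) = 147/10 ∩ FA · CB = -245/4]
   → F = (-37/4, -17/4)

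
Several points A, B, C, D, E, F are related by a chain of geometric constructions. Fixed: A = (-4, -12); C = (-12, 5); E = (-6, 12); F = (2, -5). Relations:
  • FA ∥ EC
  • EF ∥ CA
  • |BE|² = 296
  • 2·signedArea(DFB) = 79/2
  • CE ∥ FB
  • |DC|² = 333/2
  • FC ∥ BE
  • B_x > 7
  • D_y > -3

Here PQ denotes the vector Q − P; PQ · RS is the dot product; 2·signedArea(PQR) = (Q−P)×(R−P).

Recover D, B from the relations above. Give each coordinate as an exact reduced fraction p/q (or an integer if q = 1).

1. B_x = 8  [FC ∥ BE ∩ CE ∥ FB]
2. B_y = 2  [FC ∥ BE ∩ CE ∥ FB]
   → B = (8, 2)
3. D_x = -3/2  [line -7·x + 6·y + 9/2 = 0 ∩ |DC|² = 333/2]
4. D_y = -5/2  [line -7·x + 6·y + 9/2 = 0 ∩ |DC|² = 333/2]
   → D = (-3/2, -5/2)

B = (8, 2)
D = (-3/2, -5/2)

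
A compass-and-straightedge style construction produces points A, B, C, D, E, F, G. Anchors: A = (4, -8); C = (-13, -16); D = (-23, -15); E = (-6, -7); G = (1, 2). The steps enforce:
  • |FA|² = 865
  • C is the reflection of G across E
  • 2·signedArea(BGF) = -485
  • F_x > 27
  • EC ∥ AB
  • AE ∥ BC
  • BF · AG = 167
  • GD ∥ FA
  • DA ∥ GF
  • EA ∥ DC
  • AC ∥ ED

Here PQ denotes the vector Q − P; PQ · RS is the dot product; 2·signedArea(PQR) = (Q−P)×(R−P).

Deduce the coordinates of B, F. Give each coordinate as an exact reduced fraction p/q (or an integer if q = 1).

B = (-3, -17)
F = (28, 9)

1. B_x = -3  [AE ∥ BC ∩ EC ∥ AB]
2. B_y = -17  [AE ∥ BC ∩ EC ∥ AB]
   → B = (-3, -17)
3. F_x = 28  [GD ∥ FA ∩ DA ∥ GF]
4. F_y = 9  [GD ∥ FA ∩ DA ∥ GF]
   → F = (28, 9)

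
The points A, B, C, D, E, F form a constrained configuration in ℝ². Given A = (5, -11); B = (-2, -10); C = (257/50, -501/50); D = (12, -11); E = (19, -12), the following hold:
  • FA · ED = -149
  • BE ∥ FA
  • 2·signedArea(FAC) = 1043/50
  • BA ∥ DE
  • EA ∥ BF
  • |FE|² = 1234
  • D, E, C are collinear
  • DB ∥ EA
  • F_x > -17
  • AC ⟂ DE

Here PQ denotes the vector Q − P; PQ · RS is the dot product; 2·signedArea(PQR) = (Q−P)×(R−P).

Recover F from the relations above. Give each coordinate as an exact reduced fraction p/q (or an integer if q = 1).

1. F_x = -16  [BE ∥ FA ∩ EA ∥ BF]
2. F_y = -9  [BE ∥ FA ∩ EA ∥ BF]
   → F = (-16, -9)

F = (-16, -9)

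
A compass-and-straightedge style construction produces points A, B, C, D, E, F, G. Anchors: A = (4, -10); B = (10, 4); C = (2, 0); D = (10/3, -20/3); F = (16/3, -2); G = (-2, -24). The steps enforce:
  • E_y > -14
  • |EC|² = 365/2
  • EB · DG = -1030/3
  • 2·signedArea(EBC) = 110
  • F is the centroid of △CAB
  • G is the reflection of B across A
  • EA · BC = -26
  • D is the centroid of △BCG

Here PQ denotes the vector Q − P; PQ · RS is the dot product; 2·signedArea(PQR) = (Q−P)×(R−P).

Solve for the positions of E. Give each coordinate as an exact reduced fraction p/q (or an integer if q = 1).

E = (5/2, -27/2)

1. E_x = 5/2  [EA · BC = -26 ∩ 2·signedArea(EBC) = 110]
2. E_y = -27/2  [EA · BC = -26 ∩ 2·signedArea(EBC) = 110]
   → E = (5/2, -27/2)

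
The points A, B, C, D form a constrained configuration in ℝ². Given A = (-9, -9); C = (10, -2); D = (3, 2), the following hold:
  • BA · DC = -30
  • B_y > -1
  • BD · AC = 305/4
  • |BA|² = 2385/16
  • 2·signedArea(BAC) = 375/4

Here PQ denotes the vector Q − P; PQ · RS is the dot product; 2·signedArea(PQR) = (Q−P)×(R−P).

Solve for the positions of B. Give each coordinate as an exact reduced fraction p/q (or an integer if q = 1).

B = (0, -3/4)

1. B_x = 0  [BA · DC = -30 ∩ BD · AC = 305/4]
2. B_y = -3/4  [BA · DC = -30 ∩ BD · AC = 305/4]
   → B = (0, -3/4)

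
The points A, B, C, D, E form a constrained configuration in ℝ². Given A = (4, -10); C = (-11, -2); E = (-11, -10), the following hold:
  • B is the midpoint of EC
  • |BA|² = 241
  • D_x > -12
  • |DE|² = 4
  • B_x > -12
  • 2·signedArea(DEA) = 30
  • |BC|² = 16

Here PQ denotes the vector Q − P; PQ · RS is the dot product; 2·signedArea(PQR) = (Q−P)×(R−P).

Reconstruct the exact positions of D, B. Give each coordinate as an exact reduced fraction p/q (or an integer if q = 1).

B = (-11, -6)
D = (-11, -8)

1. D_y = -8  [2·signedArea(DEA) = 30]
2. D_x = -11  [|DE|² = 4]
   → D = (-11, -8)
3. B_x = -11  [B is the midpoint of EC]
4. B_y = -6  [B is the midpoint of EC]
   → B = (-11, -6)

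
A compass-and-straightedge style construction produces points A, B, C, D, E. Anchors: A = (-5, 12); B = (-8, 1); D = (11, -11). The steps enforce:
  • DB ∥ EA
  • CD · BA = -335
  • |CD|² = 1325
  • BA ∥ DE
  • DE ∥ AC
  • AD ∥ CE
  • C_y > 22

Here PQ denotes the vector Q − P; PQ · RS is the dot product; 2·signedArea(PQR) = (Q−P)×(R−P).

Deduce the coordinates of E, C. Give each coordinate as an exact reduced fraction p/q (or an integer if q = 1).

C = (-2, 23)
E = (14, 0)

1. E_x = 14  [DB ∥ EA ∩ BA ∥ DE]
2. E_y = 0  [DB ∥ EA ∩ BA ∥ DE]
   → E = (14, 0)
3. C_x = -2  [AD ∥ CE ∩ DE ∥ AC]
4. C_y = 23  [AD ∥ CE ∩ DE ∥ AC]
   → C = (-2, 23)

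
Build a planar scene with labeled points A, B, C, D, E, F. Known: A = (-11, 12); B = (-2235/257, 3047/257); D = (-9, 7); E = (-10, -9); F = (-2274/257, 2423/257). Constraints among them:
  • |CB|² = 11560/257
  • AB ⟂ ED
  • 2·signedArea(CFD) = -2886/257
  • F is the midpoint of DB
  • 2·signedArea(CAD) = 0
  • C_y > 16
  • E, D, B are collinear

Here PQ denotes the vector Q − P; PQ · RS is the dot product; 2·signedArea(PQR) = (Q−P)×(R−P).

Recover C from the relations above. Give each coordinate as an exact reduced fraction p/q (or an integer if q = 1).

C = (-13, 17)

1. C_x = -13  [2·signedArea(CAD) = 0 ∩ 2·signedArea(CFD) = -2886/257]
2. C_y = 17  [2·signedArea(CAD) = 0 ∩ 2·signedArea(CFD) = -2886/257]
   → C = (-13, 17)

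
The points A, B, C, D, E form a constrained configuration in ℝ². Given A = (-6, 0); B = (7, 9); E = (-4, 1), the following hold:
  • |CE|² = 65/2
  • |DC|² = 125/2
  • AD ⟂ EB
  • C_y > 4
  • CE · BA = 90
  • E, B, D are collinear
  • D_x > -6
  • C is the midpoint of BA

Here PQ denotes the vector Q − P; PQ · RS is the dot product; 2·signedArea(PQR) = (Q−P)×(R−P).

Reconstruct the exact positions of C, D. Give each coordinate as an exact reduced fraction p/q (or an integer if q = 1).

C = (1/2, 9/2)
D = (-214/37, -11/37)

1. C_x = 1/2  [C is the midpoint of BA]
2. C_y = 9/2  [C is the midpoint of BA]
   → C = (1/2, 9/2)
3. D_x = -214/37  [E, B, D are collinear ∩ AD ⟂ EB]
4. D_y = -11/37  [E, B, D are collinear ∩ AD ⟂ EB]
   → D = (-214/37, -11/37)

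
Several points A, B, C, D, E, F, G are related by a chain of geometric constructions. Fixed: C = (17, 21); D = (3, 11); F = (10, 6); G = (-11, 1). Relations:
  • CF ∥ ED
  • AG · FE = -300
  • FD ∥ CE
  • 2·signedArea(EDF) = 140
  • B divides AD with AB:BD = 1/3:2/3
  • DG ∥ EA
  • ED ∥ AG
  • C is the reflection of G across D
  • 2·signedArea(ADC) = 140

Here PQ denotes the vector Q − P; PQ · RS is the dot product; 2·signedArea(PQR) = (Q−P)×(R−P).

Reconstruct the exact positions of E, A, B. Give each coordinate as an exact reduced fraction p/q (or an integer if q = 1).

A = (-4, 16)
B = (-5/3, 43/3)
E = (10, 26)

1. E_x = 10  [CF ∥ ED ∩ FD ∥ CE]
2. E_y = 26  [CF ∥ ED ∩ FD ∥ CE]
   → E = (10, 26)
3. A_x = -4  [ED ∥ AG ∩ DG ∥ EA]
4. A_y = 16  [ED ∥ AG ∩ DG ∥ EA]
   → A = (-4, 16)
5. B_x = -5/3  [B divides AD with AB:BD = 1/3:2/3]
6. B_y = 43/3  [B divides AD with AB:BD = 1/3:2/3]
   → B = (-5/3, 43/3)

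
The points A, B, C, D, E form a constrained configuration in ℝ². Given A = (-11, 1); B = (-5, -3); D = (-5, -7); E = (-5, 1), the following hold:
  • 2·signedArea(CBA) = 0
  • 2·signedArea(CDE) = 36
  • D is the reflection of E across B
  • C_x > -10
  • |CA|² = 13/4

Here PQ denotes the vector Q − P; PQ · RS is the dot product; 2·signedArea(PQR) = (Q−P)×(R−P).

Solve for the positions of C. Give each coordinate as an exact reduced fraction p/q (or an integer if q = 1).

1. C_x = -19/2  [2·signedArea(CBA) = 0 ∩ 2·signedArea(CDE) = 36]
2. C_y = 0  [2·signedArea(CBA) = 0 ∩ 2·signedArea(CDE) = 36]
   → C = (-19/2, 0)

C = (-19/2, 0)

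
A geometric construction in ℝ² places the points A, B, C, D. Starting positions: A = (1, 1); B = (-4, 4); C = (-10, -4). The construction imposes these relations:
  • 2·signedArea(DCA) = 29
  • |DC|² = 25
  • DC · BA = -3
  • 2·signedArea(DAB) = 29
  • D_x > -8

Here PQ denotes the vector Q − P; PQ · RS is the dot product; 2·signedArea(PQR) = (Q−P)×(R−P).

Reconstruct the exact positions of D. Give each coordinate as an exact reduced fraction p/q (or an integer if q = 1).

D = (-7, 0)

1. D_x = -7  [2·signedArea(DAB) = 29 ∩ 2·signedArea(DCA) = 29]
2. D_y = 0  [2·signedArea(DAB) = 29 ∩ 2·signedArea(DCA) = 29]
   → D = (-7, 0)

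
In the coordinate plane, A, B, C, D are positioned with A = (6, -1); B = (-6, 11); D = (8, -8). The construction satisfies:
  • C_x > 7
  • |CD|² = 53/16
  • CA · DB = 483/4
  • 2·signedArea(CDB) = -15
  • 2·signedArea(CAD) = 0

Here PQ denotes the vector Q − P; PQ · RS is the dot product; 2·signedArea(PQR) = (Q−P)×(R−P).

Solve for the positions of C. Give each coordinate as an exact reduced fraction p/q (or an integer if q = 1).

C = (15/2, -25/4)

1. C_x = 15/2  [2·signedArea(CAD) = 0 ∩ CA · DB = 483/4]
2. C_y = -25/4  [2·signedArea(CAD) = 0 ∩ CA · DB = 483/4]
   → C = (15/2, -25/4)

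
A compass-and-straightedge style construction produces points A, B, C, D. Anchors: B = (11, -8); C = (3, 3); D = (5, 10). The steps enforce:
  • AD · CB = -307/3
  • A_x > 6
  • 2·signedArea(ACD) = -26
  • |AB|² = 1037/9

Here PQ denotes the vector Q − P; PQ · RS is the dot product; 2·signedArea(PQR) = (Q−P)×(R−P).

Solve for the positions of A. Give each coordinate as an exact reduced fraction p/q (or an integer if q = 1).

A = (19/3, 5/3)

1. A_x = 19/3  [AD · CB = -307/3 ∩ 2·signedArea(ACD) = -26]
2. A_y = 5/3  [AD · CB = -307/3 ∩ 2·signedArea(ACD) = -26]
   → A = (19/3, 5/3)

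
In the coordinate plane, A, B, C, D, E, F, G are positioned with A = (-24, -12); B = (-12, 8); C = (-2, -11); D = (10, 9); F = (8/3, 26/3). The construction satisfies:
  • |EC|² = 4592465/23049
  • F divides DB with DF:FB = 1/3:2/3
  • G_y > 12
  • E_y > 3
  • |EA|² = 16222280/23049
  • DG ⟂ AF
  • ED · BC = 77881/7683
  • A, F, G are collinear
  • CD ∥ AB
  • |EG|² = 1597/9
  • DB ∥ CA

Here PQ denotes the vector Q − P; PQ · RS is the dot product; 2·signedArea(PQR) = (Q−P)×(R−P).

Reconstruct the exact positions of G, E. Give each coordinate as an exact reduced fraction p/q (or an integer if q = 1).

1. G_x = 18976/2561  [A, F, G are collinear ∩ DG ⟂ AF]
2. G_y = 31609/2561  [A, F, G are collinear ∩ DG ⟂ AF]
   → G = (18976/2561, 31609/2561)
3. E_x = -5626/2561  [line -10·x + 19·y + -623374/7683 = 0 ∩ |EA|² = 16222280/23049]
4. E_y = 23926/7683  [line -10·x + 19·y + -623374/7683 = 0 ∩ |EA|² = 16222280/23049]
   → E = (-5626/2561, 23926/7683)

E = (-5626/2561, 23926/7683)
G = (18976/2561, 31609/2561)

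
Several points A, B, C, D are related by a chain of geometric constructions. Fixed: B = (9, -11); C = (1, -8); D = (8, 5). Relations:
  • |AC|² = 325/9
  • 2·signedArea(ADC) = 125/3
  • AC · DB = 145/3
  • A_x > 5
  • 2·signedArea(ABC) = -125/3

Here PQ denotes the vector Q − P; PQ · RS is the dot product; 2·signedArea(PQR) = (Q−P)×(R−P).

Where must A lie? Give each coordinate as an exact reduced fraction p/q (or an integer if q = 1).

1. A_x = 6  [2·signedArea(ADC) = 125/3 ∩ AC · DB = 145/3]
2. A_y = -14/3  [2·signedArea(ADC) = 125/3 ∩ AC · DB = 145/3]
   → A = (6, -14/3)

A = (6, -14/3)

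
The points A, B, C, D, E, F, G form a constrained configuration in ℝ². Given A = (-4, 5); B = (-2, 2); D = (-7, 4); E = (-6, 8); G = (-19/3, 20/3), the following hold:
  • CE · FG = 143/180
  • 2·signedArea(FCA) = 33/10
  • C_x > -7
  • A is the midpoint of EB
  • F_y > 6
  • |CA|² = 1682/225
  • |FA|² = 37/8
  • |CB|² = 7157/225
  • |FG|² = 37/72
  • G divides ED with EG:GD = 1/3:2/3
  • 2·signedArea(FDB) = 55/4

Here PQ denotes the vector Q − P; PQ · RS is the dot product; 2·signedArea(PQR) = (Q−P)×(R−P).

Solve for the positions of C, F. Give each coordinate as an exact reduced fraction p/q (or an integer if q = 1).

1. F_x = -23/4  [line 2·x + 5·y + -79/4 = 0 ∩ |FA|² = 37/8]
2. F_y = 25/4  [line 2·x + 5·y + -79/4 = 0 ∩ |FA|² = 37/8]
   → F = (-23/4, 25/4)
3. C_x = -101/15  [CE · FG = 143/180 ∩ 2·signedArea(FCA) = 33/10]
4. C_y = 76/15  [CE · FG = 143/180 ∩ 2·signedArea(FCA) = 33/10]
   → C = (-101/15, 76/15)

C = (-101/15, 76/15)
F = (-23/4, 25/4)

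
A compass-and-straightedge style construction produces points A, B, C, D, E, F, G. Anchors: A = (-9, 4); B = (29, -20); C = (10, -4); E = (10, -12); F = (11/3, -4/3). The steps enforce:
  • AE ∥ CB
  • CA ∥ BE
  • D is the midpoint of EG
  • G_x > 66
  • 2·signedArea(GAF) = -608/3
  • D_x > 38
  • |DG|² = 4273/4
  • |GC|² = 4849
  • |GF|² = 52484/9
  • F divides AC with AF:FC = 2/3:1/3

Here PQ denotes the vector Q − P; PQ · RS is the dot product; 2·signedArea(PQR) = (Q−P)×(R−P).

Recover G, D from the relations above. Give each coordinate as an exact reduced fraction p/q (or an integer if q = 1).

D = (77/2, -28)
G = (67, -44)

1. G_x = 67  [line 16/3·x + 38/3·y + 200 = 0 ∩ |GC|² = 4849]
2. G_y = -44  [line 16/3·x + 38/3·y + 200 = 0 ∩ |GC|² = 4849]
   → G = (67, -44)
3. D_x = 77/2  [D is the midpoint of EG]
4. D_y = -28  [D is the midpoint of EG]
   → D = (77/2, -28)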